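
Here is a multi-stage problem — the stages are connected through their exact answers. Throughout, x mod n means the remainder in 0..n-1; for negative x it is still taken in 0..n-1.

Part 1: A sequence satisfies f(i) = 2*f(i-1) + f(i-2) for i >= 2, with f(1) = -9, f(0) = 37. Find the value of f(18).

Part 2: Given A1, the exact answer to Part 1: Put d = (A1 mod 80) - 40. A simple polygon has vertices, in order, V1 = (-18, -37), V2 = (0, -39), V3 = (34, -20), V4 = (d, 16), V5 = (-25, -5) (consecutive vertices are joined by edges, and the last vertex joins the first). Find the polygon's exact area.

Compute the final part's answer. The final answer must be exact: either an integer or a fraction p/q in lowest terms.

1626

Part 1: f(2) = 2*(-9) + 1*(37) = 19; iterating: f(2)=19, f(3)=29, f(4)=77, f(5)=183, f(6)=443, f(7)=1069, f(8)=2581, f(9)=6231, f(10)=15043, f(11)=36317, f(12)=87677, f(13)=211671, f(14)=511019, f(15)=1233709, f(16)=2978437, f(17)=7190583, f(18)=17359603; answer 17359603
Part 2: A1 = 17359603; d = -37; cross terms: (-18*-39 - 0*-37)=702, (0*-20 - 34*-39)=1326, (34*16 - -37*-20)=-196, (-37*-5 - -25*16)=585, (-25*-37 - -18*-5)=835; twice the area = |3252| = 3252; area = 1626; answer 1626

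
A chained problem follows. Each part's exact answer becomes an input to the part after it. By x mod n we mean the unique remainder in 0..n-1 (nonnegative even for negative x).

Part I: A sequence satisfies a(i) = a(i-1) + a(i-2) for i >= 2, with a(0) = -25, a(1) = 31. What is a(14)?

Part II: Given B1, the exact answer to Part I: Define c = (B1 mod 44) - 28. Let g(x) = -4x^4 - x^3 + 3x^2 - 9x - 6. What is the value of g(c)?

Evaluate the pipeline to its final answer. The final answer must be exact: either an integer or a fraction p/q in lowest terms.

-412944

Part I: a(2) = 1*(31) + 1*(-25) = 6; iterating: a(2)=6, a(3)=37, a(4)=43, a(5)=80, a(6)=123, a(7)=203, a(8)=326, a(9)=529, a(10)=855, a(11)=1384, a(12)=2239, a(13)=3623, a(14)=5862; answer 5862
Part II: B1 = 5862; c = -18; -4*(-18)^4 - 1*(-18)^3 + 3*(-18)^2 - 9*(-18)^1 - 6 = (-419904) + (5832) + (972) + (162) + (-6) = -412944; answer -412944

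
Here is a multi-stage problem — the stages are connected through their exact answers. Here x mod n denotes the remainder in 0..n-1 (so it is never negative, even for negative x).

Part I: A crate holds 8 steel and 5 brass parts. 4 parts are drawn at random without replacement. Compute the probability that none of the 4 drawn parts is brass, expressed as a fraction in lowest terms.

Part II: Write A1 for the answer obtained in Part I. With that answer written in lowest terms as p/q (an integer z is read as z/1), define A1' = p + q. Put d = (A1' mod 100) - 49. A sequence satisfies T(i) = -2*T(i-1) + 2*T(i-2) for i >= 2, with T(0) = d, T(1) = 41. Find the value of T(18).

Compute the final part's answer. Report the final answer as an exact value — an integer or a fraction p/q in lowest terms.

-729547264

Part I: total draws C(13,4) = 715; favorable C(8,4) = 70; P = 14/143; answer 14/143
Part II: A1 = 14/143; threaded value p + q = 157; d = 8; T(2) = -2*(41) + 2*(8) = -66; iterating: T(2)=-66, T(3)=214, T(4)=-560, T(5)=1548, T(6)=-4216, T(7)=11528, T(8)=-31488, T(9)=86032, T(10)=-235040, T(11)=642144, T(12)=-1754368, T(13)=4793024, T(14)=-13094784, T(15)=35775616, T(16)=-97740800, T(17)=267032832, T(18)=-729547264; answer -729547264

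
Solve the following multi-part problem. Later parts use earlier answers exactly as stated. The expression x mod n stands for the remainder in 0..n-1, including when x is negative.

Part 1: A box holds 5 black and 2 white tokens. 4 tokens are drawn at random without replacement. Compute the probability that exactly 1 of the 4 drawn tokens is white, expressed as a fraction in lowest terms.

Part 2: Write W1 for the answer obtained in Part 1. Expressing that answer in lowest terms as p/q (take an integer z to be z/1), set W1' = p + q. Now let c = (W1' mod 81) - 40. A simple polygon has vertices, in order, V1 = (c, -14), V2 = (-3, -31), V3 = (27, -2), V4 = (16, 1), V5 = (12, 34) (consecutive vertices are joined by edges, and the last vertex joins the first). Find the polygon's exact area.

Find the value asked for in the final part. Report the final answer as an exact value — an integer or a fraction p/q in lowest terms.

3109/2

Part 1: total draws C(7,4) = 35; favorable C(2,1)*C(5,3) = 20; P = 4/7; answer 4/7
Part 2: W1 = 4/7; threaded value p + q = 11; c = -29; cross terms: (-29*-31 - -3*-14)=857, (-3*-2 - 27*-31)=843, (27*1 - 16*-2)=59, (16*34 - 12*1)=532, (12*-14 - -29*34)=818; twice the area = |3109| = 3109; area = 3109/2; answer 3109/2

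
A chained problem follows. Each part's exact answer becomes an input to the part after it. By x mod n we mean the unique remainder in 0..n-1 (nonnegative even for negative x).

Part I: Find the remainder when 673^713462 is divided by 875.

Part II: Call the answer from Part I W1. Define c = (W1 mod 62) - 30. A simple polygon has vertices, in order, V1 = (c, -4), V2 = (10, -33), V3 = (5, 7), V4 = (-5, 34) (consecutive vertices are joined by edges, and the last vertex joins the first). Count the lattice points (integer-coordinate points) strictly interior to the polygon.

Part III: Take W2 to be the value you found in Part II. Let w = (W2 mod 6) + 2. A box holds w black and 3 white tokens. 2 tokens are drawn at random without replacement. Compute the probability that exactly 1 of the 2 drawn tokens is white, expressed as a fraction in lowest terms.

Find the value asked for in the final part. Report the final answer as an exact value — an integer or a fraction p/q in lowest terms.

Part I: squarings mod 875: 673^1=673, 673^2=554, 673^4=666, 673^8=806, 673^16=386, 673^32=246, 673^64=141, 673^128=631, 673^256=36, 673^512=421, 673^1024=491, 673^2048=456, 673^4096=561, 673^8192=596, 673^16384=841, 673^32768=281, 673^65536=211, 673^131072=771, 673^262144=316, 673^524288=106; 673^713462 = 673^2 * 673^4 * 673^16 * 673^32 * 673^64 * 673^128 * 673^512 * 673^8192 * 673^16384 * 673^32768 * 673^131072 * 673^524288 = 204 (mod 875); answer 204
Part II: W1 = 204; c = -12; cross terms: (-12*-33 - 10*-4)=436, (10*7 - 5*-33)=235, (5*34 - -5*7)=205, (-5*-4 - -12*34)=428; twice the area = |1304| = 1304; area = 652; boundary points = 1 + 5 + 1 + 1 = 8; strictly interior points = area - boundary/2 + 1 = 649; answer 649
Part III: W2 = 649; w = 3; total draws C(6,2) = 15; favorable C(3,1)*C(3,1) = 9; P = 3/5; answer 3/5

3/5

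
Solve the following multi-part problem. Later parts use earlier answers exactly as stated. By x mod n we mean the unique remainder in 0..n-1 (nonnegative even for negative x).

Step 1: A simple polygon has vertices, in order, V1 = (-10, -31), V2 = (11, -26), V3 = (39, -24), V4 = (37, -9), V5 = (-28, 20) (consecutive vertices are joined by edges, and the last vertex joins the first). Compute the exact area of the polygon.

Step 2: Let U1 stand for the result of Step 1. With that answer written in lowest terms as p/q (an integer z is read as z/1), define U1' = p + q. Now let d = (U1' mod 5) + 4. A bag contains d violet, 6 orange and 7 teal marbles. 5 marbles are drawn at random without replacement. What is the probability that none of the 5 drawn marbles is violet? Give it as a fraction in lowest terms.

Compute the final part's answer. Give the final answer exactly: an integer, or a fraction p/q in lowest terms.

429/5168

Step 1: cross terms: (-10*-26 - 11*-31)=601, (11*-24 - 39*-26)=750, (39*-9 - 37*-24)=537, (37*20 - -28*-9)=488, (-28*-31 - -10*20)=1068; twice the area = |3444| = 3444; area = 1722; answer 1722
Step 2: U1 = 1722; threaded value p + q = 1723; d = 7; total draws C(20,5) = 15504; favorable C(13,5) = 1287; P = 429/5168; answer 429/5168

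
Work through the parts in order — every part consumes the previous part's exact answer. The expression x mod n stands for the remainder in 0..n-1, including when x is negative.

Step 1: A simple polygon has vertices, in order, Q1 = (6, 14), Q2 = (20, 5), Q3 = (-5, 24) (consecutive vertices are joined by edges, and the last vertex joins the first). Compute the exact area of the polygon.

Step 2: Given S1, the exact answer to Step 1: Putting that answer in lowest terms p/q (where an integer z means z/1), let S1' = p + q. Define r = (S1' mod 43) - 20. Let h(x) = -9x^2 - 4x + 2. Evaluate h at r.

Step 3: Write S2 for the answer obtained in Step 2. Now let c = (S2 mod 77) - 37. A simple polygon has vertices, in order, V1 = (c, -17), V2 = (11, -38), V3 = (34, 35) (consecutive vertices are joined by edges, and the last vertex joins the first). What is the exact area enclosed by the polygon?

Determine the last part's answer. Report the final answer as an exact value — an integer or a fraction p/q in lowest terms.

Step 1: cross terms: (6*5 - 20*14)=-250, (20*24 - -5*5)=505, (-5*14 - 6*24)=-214; twice the area = |41| = 41; area = 41/2; answer 41/2
Step 2: S1 = 41/2; threaded value p + q = 43; r = -20; -9*(-20)^2 - 4*(-20)^1 + 2 = (-3600) + (80) + (2) = -3518; answer -3518
Step 3: S2 = -3518; c = -13; cross terms: (-13*-38 - 11*-17)=681, (11*35 - 34*-38)=1677, (34*-17 - -13*35)=-123; twice the area = |2235| = 2235; area = 2235/2; answer 2235/2

2235/2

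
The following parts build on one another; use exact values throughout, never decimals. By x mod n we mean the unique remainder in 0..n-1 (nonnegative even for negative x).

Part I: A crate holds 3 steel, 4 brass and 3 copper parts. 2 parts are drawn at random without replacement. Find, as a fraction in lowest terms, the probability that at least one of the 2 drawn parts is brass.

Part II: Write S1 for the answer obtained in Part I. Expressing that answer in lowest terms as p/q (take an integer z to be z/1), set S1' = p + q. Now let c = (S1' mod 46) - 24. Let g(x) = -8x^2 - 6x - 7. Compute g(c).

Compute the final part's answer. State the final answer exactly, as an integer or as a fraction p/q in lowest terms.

-2781

Part I: total draws C(10,2) = 45; complement C(6,2) = 15; favorable 45 - 15 = 30; P = 2/3; answer 2/3
Part II: S1 = 2/3; threaded value p + q = 5; c = -19; -8*(-19)^2 - 6*(-19)^1 - 7 = (-2888) + (114) + (-7) = -2781; answer -2781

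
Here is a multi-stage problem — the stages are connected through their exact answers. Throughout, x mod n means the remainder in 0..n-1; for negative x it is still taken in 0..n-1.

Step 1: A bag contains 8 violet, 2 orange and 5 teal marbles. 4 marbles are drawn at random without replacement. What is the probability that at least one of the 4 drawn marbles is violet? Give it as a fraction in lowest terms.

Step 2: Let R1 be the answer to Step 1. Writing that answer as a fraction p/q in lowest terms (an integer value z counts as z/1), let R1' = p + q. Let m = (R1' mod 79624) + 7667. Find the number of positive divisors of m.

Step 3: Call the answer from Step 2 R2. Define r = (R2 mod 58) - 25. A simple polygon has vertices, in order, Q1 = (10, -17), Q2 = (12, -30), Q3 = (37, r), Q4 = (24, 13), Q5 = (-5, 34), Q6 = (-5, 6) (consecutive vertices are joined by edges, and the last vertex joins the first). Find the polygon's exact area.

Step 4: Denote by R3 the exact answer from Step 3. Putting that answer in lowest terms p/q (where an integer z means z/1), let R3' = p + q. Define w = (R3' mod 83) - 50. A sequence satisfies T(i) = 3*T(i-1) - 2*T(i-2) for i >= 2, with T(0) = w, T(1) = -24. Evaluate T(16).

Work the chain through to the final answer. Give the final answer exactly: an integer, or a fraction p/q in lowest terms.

Step 1: total draws C(15,4) = 1365; complement C(7,4) = 35; favorable 1365 - 35 = 1330; P = 38/39; answer 38/39
Step 2: R1 = 38/39; threaded value p + q = 77; m = 7744; 7744 = 2^6 * 11^2; number of divisors = (6+1) * (2+1) = 21; answer 21
Step 3: R2 = 21; r = -4; cross terms: (10*-30 - 12*-17)=-96, (12*-4 - 37*-30)=1062, (37*13 - 24*-4)=577, (24*34 - -5*13)=881, (-5*6 - -5*34)=140, (-5*-17 - 10*6)=25; twice the area = |2589| = 2589; area = 2589/2; answer 2589/2
Step 4: R3 = 2589/2; threaded value p + q = 2591; w = -32; T(2) = 3*(-24) - 2*(-32) = -8; iterating: T(2)=-8, T(3)=24, T(4)=88, T(5)=216, T(6)=472, T(7)=984, T(8)=2008, T(9)=4056, T(10)=8152, T(11)=16344, T(12)=32728, T(13)=65496, T(14)=131032, T(15)=262104, T(16)=524248; answer 524248

524248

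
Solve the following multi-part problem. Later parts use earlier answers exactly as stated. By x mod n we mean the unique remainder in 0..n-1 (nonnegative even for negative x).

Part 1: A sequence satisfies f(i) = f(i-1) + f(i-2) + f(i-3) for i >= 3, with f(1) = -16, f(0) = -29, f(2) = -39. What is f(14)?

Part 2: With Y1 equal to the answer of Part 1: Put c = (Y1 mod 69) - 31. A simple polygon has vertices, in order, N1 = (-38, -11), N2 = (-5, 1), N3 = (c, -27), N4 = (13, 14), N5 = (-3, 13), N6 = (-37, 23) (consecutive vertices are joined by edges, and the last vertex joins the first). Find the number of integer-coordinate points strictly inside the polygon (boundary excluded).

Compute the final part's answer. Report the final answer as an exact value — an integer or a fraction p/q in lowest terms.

1307

Part 1: f(3) = 1*(-39) + 1*(-16) + 1*(-29) = -84; iterating: f(3)=-84, f(4)=-139, f(5)=-262, f(6)=-485, f(7)=-886, f(8)=-1633, f(9)=-3004, f(10)=-5523, f(11)=-10160, f(12)=-18687, f(13)=-34370, f(14)=-63217; answer -63217
Part 2: Y1 = -63217; c = 25; cross terms: (-38*1 - -5*-11)=-93, (-5*-27 - 25*1)=110, (25*14 - 13*-27)=701, (13*13 - -3*14)=211, (-3*23 - -37*13)=412, (-37*-11 - -38*23)=1281; twice the area = |2622| = 2622; area = 1311; boundary points = 3 + 2 + 1 + 1 + 2 + 1 = 10; strictly interior points = area - boundary/2 + 1 = 1307; answer 1307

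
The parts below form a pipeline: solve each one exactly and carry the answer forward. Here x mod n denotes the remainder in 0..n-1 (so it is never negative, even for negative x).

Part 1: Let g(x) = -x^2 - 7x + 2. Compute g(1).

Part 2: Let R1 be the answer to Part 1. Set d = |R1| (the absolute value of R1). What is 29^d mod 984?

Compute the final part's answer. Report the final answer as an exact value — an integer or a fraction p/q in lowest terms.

Part 1: -1*(1)^2 - 7*(1)^1 + 2 = (-1) + (-7) + (2) = -6; answer -6
Part 2: R1 = -6; d = 6; squarings mod 984: 29^1=29, 29^2=841, 29^4=769; 29^6 = 29^2 * 29^4 = 241 (mod 984); answer 241

241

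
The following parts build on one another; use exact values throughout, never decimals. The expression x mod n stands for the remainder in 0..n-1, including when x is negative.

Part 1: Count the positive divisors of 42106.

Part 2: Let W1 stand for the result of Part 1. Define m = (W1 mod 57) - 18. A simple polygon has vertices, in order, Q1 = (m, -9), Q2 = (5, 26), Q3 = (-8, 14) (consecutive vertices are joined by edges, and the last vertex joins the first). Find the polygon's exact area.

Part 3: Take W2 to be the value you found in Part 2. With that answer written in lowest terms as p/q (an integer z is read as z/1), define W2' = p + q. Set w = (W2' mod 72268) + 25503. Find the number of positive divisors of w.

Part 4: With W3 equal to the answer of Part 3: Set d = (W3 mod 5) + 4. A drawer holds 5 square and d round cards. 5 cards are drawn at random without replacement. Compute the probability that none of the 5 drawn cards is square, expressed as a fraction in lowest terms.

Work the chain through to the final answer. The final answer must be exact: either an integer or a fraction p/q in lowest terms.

Part 1: 42106 = 2 * 37 * 569; number of divisors = (1+1) * (1+1) * (1+1) = 8; answer 8
Part 2: W1 = 8; m = -10; cross terms: (-10*26 - 5*-9)=-215, (5*14 - -8*26)=278, (-8*-9 - -10*14)=212; twice the area = |275| = 275; area = 275/2; answer 275/2
Part 3: W2 = 275/2; threaded value p + q = 277; w = 25780; 25780 = 2^2 * 5 * 1289; number of divisors = (2+1) * (1+1) * (1+1) = 12; answer 12
Part 4: W3 = 12; d = 6; total draws C(11,5) = 462; favorable C(6,5) = 6; P = 1/77; answer 1/77

1/77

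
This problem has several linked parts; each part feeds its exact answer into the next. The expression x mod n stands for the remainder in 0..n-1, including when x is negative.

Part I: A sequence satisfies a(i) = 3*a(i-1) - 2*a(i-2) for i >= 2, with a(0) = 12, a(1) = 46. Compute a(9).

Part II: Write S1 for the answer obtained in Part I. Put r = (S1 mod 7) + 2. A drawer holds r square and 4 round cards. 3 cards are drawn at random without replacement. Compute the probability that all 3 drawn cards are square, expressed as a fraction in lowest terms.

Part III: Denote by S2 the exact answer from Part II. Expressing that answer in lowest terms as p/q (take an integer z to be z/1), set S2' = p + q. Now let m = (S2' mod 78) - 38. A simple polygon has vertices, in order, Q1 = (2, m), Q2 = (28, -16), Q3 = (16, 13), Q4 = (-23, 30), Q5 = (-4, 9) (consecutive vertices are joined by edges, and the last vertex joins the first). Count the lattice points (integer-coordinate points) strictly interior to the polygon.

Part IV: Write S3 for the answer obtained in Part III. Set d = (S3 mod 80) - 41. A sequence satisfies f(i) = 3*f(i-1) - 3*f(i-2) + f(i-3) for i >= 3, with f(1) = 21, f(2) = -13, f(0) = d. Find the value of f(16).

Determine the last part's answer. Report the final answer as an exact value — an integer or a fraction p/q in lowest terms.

-6684

Part I: a(2) = 3*(46) - 2*(12) = 114; iterating: a(2)=114, a(3)=250, a(4)=522, a(5)=1066, a(6)=2154, a(7)=4330, a(8)=8682, a(9)=17386; answer 17386
Part II: S1 = 17386; r = 7; total draws C(11,3) = 165; favorable C(7,3) = 35; P = 7/33; answer 7/33
Part III: S2 = 7/33; threaded value p + q = 40; m = 2; cross terms: (2*-16 - 28*2)=-88, (28*13 - 16*-16)=620, (16*30 - -23*13)=779, (-23*9 - -4*30)=-87, (-4*2 - 2*9)=-26; twice the area = |1198| = 1198; area = 599; boundary points = 2 + 1 + 1 + 1 + 1 = 6; strictly interior points = area - boundary/2 + 1 = 597; answer 597
Part IV: S3 = 597; d = -4; f(3) = 3*(-13) - 3*(21) + 1*(-4) = -106; iterating: f(3)=-106, f(4)=-258, f(5)=-469, f(6)=-739, f(7)=-1068, f(8)=-1456, f(9)=-1903, f(10)=-2409, f(11)=-2974, f(12)=-3598, f(13)=-4281, f(14)=-5023, f(15)=-5824, f(16)=-6684; answer -6684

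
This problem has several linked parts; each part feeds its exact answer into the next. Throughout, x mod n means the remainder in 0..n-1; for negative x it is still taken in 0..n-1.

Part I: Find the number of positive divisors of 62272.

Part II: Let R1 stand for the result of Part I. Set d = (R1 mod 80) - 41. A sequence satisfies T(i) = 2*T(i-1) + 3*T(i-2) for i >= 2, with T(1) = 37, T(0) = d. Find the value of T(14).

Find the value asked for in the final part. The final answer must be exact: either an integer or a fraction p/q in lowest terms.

Part I: 62272 = 2^6 * 7 * 139; number of divisors = (6+1) * (1+1) * (1+1) = 28; answer 28
Part II: R1 = 28; d = -13; T(2) = 2*(37) + 3*(-13) = 35; iterating: T(2)=35, T(3)=181, T(4)=467, T(5)=1477, T(6)=4355, T(7)=13141, T(8)=39347, T(9)=118117, T(10)=354275, T(11)=1062901, T(12)=3188627, T(13)=9565957, T(14)=28697795; answer 28697795

28697795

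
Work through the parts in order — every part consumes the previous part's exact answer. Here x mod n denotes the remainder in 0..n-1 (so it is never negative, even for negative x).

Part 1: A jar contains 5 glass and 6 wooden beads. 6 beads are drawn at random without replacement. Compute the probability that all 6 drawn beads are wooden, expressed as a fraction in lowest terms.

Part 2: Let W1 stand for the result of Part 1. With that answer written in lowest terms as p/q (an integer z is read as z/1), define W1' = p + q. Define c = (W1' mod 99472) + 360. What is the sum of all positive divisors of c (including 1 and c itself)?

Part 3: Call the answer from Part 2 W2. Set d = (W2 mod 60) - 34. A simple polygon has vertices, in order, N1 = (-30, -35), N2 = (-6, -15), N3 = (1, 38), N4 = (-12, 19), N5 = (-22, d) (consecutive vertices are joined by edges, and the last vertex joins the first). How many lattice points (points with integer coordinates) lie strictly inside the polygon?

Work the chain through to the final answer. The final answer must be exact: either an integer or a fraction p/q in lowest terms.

932

Part 1: total draws C(11,6) = 462; favorable C(6,6) = 1; P = 1/462; answer 1/462
Part 2: W1 = 1/462; threaded value p + q = 463; c = 823; 823 is prime, so its only divisors are 1 and 823; sigma = 1 + 823 = 824; answer 824
Part 3: W2 = 824; d = 10; cross terms: (-30*-15 - -6*-35)=240, (-6*38 - 1*-15)=-213, (1*19 - -12*38)=475, (-12*10 - -22*19)=298, (-22*-35 - -30*10)=1070; twice the area = |1870| = 1870; area = 935; boundary points = 4 + 1 + 1 + 1 + 1 = 8; strictly interior points = area - boundary/2 + 1 = 932; answer 932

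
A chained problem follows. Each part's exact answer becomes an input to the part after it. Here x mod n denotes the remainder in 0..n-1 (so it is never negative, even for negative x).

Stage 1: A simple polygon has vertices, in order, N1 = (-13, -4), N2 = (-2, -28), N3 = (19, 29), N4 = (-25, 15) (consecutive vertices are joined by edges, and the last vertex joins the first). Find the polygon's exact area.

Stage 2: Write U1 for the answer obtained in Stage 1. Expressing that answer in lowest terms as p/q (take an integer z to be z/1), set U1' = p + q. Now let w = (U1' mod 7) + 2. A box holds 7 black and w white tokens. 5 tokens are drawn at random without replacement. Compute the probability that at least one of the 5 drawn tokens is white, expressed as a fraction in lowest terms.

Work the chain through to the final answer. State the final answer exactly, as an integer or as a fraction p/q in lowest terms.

21/22

Stage 1: cross terms: (-13*-28 - -2*-4)=356, (-2*29 - 19*-28)=474, (19*15 - -25*29)=1010, (-25*-4 - -13*15)=295; twice the area = |2135| = 2135; area = 2135/2; answer 2135/2
Stage 2: U1 = 2135/2; threaded value p + q = 2137; w = 4; total draws C(11,5) = 462; complement C(7,5) = 21; favorable 462 - 21 = 441; P = 21/22; answer 21/22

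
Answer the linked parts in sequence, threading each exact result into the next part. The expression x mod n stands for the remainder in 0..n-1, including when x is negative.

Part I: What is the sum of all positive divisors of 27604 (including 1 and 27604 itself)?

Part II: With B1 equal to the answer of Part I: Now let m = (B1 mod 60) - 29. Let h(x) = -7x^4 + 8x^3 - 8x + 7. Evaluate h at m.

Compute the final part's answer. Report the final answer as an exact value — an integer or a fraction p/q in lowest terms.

-2859168

Part I: 27604 = 2^2 * 67 * 103; sigma = (1 + 2 + 4) * (1 + 67) * (1 + 103) = 7 * 68 * 104 = 49504; answer 49504
Part II: B1 = 49504; m = -25; -7*(-25)^4 + 8*(-25)^3 - 8*(-25)^1 + 7 = (-2734375) + (-125000) + (200) + (7) = -2859168; answer -2859168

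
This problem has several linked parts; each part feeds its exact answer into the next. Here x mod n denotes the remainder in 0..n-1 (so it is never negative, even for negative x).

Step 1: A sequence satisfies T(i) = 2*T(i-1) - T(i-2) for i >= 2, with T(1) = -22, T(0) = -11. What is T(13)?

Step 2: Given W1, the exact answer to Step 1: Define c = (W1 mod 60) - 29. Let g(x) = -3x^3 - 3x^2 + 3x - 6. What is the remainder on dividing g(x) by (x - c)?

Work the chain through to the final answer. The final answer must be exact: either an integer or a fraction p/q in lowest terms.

39

Step 1: T(2) = 2*(-22) - 1*(-11) = -33; iterating: T(2)=-33, T(3)=-44, T(4)=-55, T(5)=-66, T(6)=-77, T(7)=-88, T(8)=-99, T(9)=-110, T(10)=-121, T(11)=-132, T(12)=-143, T(13)=-154; answer -154
Step 2: W1 = -154; c = -3; remainder = value at the root: -3*(-3)^3 - 3*(-3)^2 + 3*(-3)^1 - 6 = (81) + (-27) + (-9) + (-6) = 39; answer 39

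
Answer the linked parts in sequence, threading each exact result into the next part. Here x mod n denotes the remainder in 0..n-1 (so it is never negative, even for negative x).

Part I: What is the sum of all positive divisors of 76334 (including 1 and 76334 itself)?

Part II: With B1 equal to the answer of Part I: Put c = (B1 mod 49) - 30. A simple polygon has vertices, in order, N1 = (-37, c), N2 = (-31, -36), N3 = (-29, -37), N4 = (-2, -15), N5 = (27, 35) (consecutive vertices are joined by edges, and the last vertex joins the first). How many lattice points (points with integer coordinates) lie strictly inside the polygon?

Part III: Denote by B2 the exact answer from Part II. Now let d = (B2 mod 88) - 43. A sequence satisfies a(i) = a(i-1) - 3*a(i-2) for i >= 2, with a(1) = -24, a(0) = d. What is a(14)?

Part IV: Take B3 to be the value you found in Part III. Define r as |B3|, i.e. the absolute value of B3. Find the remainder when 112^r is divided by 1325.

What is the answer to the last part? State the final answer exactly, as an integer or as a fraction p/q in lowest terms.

524

Part I: 76334 = 2 * 38167; sigma = (1 + 2) * (1 + 38167) = 3 * 38168 = 114504; answer 114504
Part II: B1 = 114504; c = 10; cross terms: (-37*-36 - -31*10)=1642, (-31*-37 - -29*-36)=103, (-29*-15 - -2*-37)=361, (-2*35 - 27*-15)=335, (27*10 - -37*35)=1565; twice the area = |4006| = 4006; area = 2003; boundary points = 2 + 1 + 1 + 1 + 1 = 6; strictly interior points = area - boundary/2 + 1 = 2001; answer 2001
Part III: B2 = 2001; d = 22; a(2) = 1*(-24) - 3*(22) = -90; iterating: a(2)=-90, a(3)=-18, a(4)=252, a(5)=306, a(6)=-450, a(7)=-1368, a(8)=-18, a(9)=4086, a(10)=4140, a(11)=-8118, a(12)=-20538, a(13)=3816, a(14)=65430; answer 65430
Part IV: B3 = 65430; r = 65430; squarings mod 1325: 112^1=112, 112^2=619, 112^4=236, 112^8=46, 112^16=791, 112^32=281, 112^64=786, 112^128=346, 112^256=466, 112^512=1181, 112^1024=861, 112^2048=646, 112^4096=1266, 112^8192=831, 112^16384=236, 112^32768=46; 112^65430 = 112^2 * 112^4 * 112^16 * 112^128 * 112^256 * 112^512 * 112^1024 * 112^2048 * 112^4096 * 112^8192 * 112^16384 * 112^32768 = 524 (mod 1325); answer 524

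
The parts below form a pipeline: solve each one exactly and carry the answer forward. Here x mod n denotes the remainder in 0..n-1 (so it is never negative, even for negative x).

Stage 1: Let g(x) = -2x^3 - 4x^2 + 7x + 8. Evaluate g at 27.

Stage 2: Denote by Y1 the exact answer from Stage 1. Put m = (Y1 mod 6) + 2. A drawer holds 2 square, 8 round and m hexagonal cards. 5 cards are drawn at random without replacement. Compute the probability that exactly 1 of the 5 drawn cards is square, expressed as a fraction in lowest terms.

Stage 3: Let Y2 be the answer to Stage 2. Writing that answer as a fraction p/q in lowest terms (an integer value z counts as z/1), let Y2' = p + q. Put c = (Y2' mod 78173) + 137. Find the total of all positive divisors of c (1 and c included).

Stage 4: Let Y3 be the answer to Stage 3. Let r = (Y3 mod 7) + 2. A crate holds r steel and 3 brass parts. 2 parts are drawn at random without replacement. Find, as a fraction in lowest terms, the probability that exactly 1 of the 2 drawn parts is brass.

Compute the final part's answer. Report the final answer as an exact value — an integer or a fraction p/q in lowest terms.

Stage 1: -2*(27)^3 - 4*(27)^2 + 7*(27)^1 + 8 = (-39366) + (-2916) + (189) + (8) = -42085; answer -42085
Stage 2: Y1 = -42085; m = 7; total draws C(17,5) = 6188; favorable C(2,1)*C(15,4) = 2730; P = 15/34; answer 15/34
Stage 3: Y2 = 15/34; threaded value p + q = 49; c = 186; 186 = 2 * 3 * 31; sigma = (1 + 2) * (1 + 3) * (1 + 31) = 3 * 4 * 32 = 384; answer 384
Stage 4: Y3 = 384; r = 8; total draws C(11,2) = 55; favorable C(3,1)*C(8,1) = 24; P = 24/55; answer 24/55

24/55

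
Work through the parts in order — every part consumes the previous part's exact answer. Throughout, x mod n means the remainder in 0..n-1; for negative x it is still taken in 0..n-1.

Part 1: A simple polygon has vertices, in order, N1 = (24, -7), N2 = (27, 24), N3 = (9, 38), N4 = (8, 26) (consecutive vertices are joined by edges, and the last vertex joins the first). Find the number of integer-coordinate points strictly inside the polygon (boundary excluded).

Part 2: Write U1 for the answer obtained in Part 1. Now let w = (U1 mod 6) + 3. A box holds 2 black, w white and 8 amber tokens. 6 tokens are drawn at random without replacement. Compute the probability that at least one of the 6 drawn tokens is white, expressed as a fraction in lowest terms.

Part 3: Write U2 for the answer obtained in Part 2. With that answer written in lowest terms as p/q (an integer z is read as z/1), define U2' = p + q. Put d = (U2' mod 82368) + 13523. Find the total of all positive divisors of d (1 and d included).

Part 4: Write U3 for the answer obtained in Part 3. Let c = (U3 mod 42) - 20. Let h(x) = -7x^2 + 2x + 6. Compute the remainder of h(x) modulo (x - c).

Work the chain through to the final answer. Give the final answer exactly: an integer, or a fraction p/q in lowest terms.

-2834

Part 1: cross terms: (24*24 - 27*-7)=765, (27*38 - 9*24)=810, (9*26 - 8*38)=-70, (8*-7 - 24*26)=-680; twice the area = |825| = 825; area = 825/2; boundary points = 1 + 2 + 1 + 1 = 5; strictly interior points = area - boundary/2 + 1 = 411; answer 411
Part 2: U1 = 411; w = 6; total draws C(16,6) = 8008; complement C(10,6) = 210; favorable 8008 - 210 = 7798; P = 557/572; answer 557/572
Part 3: U2 = 557/572; threaded value p + q = 1129; d = 14652; 14652 = 2^2 * 3^2 * 11 * 37; sigma = (1 + 2 + 4) * (1 + 3 + 9) * (1 + 11) * (1 + 37) = 7 * 13 * 12 * 38 = 41496; answer 41496
Part 4: U3 = 41496; c = -20; remainder = value at the root: -7*(-20)^2 + 2*(-20)^1 + 6 = (-2800) + (-40) + (6) = -2834; answer -2834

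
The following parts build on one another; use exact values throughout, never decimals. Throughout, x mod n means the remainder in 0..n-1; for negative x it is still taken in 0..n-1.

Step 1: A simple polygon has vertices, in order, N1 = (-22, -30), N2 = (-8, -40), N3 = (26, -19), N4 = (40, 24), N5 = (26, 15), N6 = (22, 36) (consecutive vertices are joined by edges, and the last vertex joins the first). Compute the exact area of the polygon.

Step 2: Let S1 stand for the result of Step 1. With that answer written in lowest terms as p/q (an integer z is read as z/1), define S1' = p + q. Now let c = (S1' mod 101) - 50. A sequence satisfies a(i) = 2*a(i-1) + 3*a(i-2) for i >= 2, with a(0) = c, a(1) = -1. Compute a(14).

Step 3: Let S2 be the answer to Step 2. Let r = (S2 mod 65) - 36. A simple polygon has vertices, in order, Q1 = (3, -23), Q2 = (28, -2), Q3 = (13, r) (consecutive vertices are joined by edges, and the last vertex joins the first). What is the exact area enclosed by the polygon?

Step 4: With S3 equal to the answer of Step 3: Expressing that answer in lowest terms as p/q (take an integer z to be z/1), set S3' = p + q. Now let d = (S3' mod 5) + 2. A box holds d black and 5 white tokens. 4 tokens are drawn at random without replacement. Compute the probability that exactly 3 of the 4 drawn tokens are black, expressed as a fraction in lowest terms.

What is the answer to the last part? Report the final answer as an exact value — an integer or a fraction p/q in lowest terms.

Step 1: cross terms: (-22*-40 - -8*-30)=640, (-8*-19 - 26*-40)=1192, (26*24 - 40*-19)=1384, (40*15 - 26*24)=-24, (26*36 - 22*15)=606, (22*-30 - -22*36)=132; twice the area = |3930| = 3930; area = 1965; answer 1965
Step 2: S1 = 1965; threaded value p + q = 1966; c = -3; a(2) = 2*(-1) + 3*(-3) = -11; iterating: a(2)=-11, a(3)=-25, a(4)=-83, a(5)=-241, a(6)=-731, a(7)=-2185, a(8)=-6563, a(9)=-19681, a(10)=-59051, a(11)=-177145, a(12)=-531443, a(13)=-1594321, a(14)=-4782971; answer -4782971
Step 3: S2 = -4782971; r = 18; cross terms: (3*-2 - 28*-23)=638, (28*18 - 13*-2)=530, (13*-23 - 3*18)=-353; twice the area = |815| = 815; area = 815/2; answer 815/2
Step 4: S3 = 815/2; threaded value p + q = 817; d = 4; total draws C(9,4) = 126; favorable C(4,3)*C(5,1) = 20; P = 10/63; answer 10/63

10/63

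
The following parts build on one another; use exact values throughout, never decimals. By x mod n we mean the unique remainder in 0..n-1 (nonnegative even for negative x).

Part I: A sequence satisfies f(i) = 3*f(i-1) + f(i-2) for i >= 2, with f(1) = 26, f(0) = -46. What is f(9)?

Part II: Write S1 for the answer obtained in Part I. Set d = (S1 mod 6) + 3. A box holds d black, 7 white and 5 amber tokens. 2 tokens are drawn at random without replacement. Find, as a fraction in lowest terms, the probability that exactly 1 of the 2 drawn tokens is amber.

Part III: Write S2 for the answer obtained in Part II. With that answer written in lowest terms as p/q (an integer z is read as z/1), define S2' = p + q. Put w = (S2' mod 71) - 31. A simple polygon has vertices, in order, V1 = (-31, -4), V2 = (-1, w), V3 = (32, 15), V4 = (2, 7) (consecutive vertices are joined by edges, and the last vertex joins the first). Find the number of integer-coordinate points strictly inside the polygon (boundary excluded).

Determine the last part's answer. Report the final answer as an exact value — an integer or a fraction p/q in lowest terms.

Part I: f(2) = 3*(26) + 1*(-46) = 32; iterating: f(2)=32, f(3)=122, f(4)=398, f(5)=1316, f(6)=4346, f(7)=14354, f(8)=47408, f(9)=156578; answer 156578
Part II: S1 = 156578; d = 5; total draws C(17,2) = 136; favorable C(5,1)*C(12,1) = 60; P = 15/34; answer 15/34
Part III: S2 = 15/34; threaded value p + q = 49; w = 18; cross terms: (-31*18 - -1*-4)=-562, (-1*15 - 32*18)=-591, (32*7 - 2*15)=194, (2*-4 - -31*7)=209; twice the area = |-750| = 750; area = 375; boundary points = 2 + 3 + 2 + 11 = 18; strictly interior points = area - boundary/2 + 1 = 367; answer 367

367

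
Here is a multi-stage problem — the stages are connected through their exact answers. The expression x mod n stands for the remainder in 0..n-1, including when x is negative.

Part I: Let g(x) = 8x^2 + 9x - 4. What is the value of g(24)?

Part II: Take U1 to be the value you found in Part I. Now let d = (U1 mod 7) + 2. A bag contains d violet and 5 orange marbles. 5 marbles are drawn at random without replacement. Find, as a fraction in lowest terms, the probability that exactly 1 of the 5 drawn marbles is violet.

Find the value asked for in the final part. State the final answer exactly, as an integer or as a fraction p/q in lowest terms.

Part I: 8*(24)^2 + 9*(24)^1 - 4 = (4608) + (216) + (-4) = 4820; answer 4820
Part II: U1 = 4820; d = 6; total draws C(11,5) = 462; favorable C(6,1)*C(5,4) = 30; P = 5/77; answer 5/77

5/77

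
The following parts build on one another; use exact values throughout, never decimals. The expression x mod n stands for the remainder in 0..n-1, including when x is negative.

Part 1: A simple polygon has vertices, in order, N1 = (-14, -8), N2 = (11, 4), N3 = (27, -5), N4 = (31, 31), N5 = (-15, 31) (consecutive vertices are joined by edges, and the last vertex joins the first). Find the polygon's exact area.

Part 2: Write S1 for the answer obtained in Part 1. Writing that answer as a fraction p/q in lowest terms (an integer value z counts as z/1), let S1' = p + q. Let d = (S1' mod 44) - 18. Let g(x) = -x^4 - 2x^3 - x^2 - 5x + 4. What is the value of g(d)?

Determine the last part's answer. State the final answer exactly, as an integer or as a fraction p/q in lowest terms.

Part 1: cross terms: (-14*4 - 11*-8)=32, (11*-5 - 27*4)=-163, (27*31 - 31*-5)=992, (31*31 - -15*31)=1426, (-15*-8 - -14*31)=554; twice the area = |2841| = 2841; area = 2841/2; answer 2841/2
Part 2: S1 = 2841/2; threaded value p + q = 2843; d = 9; -1*(9)^4 - 2*(9)^3 - 1*(9)^2 - 5*(9)^1 + 4 = (-6561) + (-1458) + (-81) + (-45) + (4) = -8141; answer -8141

-8141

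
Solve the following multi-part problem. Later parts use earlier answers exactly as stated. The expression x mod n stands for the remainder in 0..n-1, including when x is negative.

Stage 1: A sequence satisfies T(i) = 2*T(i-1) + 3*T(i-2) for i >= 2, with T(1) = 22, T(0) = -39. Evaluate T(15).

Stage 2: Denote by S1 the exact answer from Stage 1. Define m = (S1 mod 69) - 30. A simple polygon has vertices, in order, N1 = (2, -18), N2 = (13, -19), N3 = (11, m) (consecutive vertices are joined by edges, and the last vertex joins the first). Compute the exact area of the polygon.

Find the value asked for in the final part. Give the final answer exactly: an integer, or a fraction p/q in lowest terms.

56

Stage 1: T(2) = 2*(22) + 3*(-39) = -73; iterating: T(2)=-73, T(3)=-80, T(4)=-379, T(5)=-998, T(6)=-3133, T(7)=-9260, T(8)=-27919, T(9)=-83618, T(10)=-250993, T(11)=-752840, T(12)=-2258659, T(13)=-6775838, T(14)=-20327653, T(15)=-60982820; answer -60982820
Stage 2: S1 = -60982820; m = -29; cross terms: (2*-19 - 13*-18)=196, (13*-29 - 11*-19)=-168, (11*-18 - 2*-29)=-140; twice the area = |-112| = 112; area = 56; answer 56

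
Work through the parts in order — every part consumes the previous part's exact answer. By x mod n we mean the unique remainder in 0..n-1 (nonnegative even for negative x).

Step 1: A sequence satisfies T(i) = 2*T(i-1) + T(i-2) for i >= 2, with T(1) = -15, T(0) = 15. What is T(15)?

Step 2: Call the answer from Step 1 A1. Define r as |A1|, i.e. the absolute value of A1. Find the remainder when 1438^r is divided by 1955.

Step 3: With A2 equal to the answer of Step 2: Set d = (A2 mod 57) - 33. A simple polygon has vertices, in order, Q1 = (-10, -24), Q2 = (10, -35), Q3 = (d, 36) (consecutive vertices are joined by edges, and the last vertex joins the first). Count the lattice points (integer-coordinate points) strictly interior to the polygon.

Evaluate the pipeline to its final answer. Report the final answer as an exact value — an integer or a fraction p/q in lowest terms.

750

Step 1: T(2) = 2*(-15) + 1*(15) = -15; iterating: T(2)=-15, T(3)=-45, T(4)=-105, T(5)=-255, T(6)=-615, T(7)=-1485, T(8)=-3585, T(9)=-8655, T(10)=-20895, T(11)=-50445, T(12)=-121785, T(13)=-294015, T(14)=-709815, T(15)=-1713645; answer -1713645
Step 2: A1 = -1713645; r = 1713645; squarings mod 1955: 1438^1=1438, 1438^2=1409, 1438^4=956, 1438^8=951, 1438^16=1191, 1438^32=1106, 1438^64=1361, 1438^128=936, 1438^256=256, 1438^512=1021, 1438^1024=426, 1438^2048=1616, 1438^4096=1531, 1438^8192=1871, 1438^16384=1191, 1438^32768=1106, 1438^65536=1361, 1438^131072=936, 1438^262144=256, 1438^524288=1021, 1438^1048576=426; 1438^1713645 = 1438^1 * 1438^4 * 1438^8 * 1438^32 * 1438^64 * 1438^128 * 1438^256 * 1438^1024 * 1438^8192 * 1438^131072 * 1438^524288 * 1438^1048576 = 623 (mod 1955); answer 623
Step 3: A2 = 623; d = 20; cross terms: (-10*-35 - 10*-24)=590, (10*36 - 20*-35)=1060, (20*-24 - -10*36)=-120; twice the area = |1530| = 1530; area = 765; boundary points = 1 + 1 + 30 = 32; strictly interior points = area - boundary/2 + 1 = 750; answer 750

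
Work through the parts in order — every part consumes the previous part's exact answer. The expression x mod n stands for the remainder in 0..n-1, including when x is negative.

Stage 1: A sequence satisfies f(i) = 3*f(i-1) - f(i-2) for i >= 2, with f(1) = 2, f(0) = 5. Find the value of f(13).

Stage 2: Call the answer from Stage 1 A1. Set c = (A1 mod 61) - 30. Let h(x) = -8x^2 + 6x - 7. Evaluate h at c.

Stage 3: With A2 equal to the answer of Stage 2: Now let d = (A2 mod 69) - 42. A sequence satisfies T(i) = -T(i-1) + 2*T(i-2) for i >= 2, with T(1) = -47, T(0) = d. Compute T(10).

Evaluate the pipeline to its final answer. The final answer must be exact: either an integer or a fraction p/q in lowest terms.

Stage 1: f(2) = 3*(2) - 1*(5) = 1; iterating: f(2)=1, f(3)=1, f(4)=2, f(5)=5, f(6)=13, f(7)=34, f(8)=89, f(9)=233, f(10)=610, f(11)=1597, f(12)=4181, f(13)=10946; answer 10946
Stage 2: A1 = 10946; c = -3; -8*(-3)^2 + 6*(-3)^1 - 7 = (-72) + (-18) + (-7) = -97; answer -97
Stage 3: A2 = -97; d = -1; T(2) = -1*(-47) + 2*(-1) = 45; iterating: T(2)=45, T(3)=-139, T(4)=229, T(5)=-507, T(6)=965, T(7)=-1979, T(8)=3909, T(9)=-7867, T(10)=15685; answer 15685

15685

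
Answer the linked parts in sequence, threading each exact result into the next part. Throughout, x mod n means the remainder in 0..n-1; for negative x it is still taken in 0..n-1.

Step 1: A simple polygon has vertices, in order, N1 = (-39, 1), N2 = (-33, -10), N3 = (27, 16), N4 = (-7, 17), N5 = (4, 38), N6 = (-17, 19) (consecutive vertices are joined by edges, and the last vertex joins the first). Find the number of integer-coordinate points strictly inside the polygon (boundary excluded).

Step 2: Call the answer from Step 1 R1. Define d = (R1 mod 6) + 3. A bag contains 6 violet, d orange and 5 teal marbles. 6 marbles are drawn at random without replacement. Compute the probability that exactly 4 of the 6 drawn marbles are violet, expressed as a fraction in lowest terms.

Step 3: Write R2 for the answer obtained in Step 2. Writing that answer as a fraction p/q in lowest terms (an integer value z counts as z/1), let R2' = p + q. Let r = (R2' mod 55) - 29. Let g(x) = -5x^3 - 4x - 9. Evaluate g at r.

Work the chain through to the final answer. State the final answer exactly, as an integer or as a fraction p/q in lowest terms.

Step 1: cross terms: (-39*-10 - -33*1)=423, (-33*16 - 27*-10)=-258, (27*17 - -7*16)=571, (-7*38 - 4*17)=-334, (4*19 - -17*38)=722, (-17*1 - -39*19)=724; twice the area = |1848| = 1848; area = 924; boundary points = 1 + 2 + 1 + 1 + 1 + 2 = 8; strictly interior points = area - boundary/2 + 1 = 921; answer 921
Step 2: R1 = 921; d = 6; total draws C(17,6) = 12376; favorable C(6,4)*C(11,2) = 825; P = 825/12376; answer 825/12376
Step 3: R2 = 825/12376; threaded value p + q = 13201; r = -28; -5*(-28)^3 - 4*(-28)^1 - 9 = (109760) + (112) + (-9) = 109863; answer 109863

109863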